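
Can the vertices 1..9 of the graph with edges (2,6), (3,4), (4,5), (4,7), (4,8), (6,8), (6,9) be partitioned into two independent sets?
Yes. Partition: {1, 2, 3, 5, 7, 8, 9}, {4, 6}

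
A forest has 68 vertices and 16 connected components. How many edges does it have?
52 (Each of the 16 component trees on V_i vertices has V_i - 1 edges; summing gives V - C = 68 - 16 = 52)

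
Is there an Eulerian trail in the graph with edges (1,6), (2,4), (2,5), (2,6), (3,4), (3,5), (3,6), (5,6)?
No (4 vertices have odd degree: {1, 2, 3, 5}; Eulerian path requires 0 or 2)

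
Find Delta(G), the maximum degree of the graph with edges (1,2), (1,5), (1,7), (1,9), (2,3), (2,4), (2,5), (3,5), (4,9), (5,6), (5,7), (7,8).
5 (attained at vertex 5)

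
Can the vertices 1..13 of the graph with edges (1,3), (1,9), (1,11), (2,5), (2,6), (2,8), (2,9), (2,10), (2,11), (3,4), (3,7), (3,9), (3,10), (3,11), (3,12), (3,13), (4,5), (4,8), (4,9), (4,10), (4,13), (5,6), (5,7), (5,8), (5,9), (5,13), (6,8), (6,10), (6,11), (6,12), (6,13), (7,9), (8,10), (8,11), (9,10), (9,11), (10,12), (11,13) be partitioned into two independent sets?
No (odd cycle of length 3: 9 -> 1 -> 3 -> 9)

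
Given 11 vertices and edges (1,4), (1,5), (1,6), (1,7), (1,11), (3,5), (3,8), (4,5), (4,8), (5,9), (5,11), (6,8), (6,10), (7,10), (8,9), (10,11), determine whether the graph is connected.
No, it has 2 components: {1, 3, 4, 5, 6, 7, 8, 9, 10, 11}, {2}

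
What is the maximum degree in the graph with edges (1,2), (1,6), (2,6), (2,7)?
3 (attained at vertex 2)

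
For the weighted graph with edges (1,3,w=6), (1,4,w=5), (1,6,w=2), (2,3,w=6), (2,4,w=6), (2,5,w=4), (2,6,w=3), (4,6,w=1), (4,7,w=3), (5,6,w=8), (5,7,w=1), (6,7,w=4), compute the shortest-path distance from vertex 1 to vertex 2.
5 (path: 1 -> 6 -> 2; weights 2 + 3 = 5)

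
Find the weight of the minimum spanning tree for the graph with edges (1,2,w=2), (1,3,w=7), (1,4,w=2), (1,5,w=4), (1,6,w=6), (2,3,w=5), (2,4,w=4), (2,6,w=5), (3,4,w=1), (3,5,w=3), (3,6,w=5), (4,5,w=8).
13 (MST edges: (1,2,w=2), (1,4,w=2), (2,6,w=5), (3,4,w=1), (3,5,w=3); sum of weights 2 + 2 + 5 + 1 + 3 = 13)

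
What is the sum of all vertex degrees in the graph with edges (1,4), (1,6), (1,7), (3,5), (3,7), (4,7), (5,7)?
14 (handshake: sum of degrees = 2|E| = 2 x 7 = 14)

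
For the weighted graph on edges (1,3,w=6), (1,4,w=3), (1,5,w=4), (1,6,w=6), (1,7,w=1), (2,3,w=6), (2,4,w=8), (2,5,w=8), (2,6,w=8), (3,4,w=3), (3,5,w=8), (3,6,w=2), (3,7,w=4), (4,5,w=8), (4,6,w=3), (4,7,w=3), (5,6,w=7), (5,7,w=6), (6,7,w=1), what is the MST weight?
17 (MST edges: (1,4,w=3), (1,5,w=4), (1,7,w=1), (2,3,w=6), (3,6,w=2), (6,7,w=1); sum of weights 3 + 4 + 1 + 6 + 2 + 1 = 17)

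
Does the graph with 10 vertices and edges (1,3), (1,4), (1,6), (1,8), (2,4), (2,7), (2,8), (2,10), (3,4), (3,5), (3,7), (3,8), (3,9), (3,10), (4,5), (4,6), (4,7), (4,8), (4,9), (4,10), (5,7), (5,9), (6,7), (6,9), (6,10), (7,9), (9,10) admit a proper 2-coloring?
No (odd cycle of length 3: 6 -> 1 -> 4 -> 6)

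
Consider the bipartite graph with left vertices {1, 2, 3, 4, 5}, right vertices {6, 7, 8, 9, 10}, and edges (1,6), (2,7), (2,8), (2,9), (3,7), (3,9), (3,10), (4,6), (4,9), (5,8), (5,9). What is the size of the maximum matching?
5 (matching: (1,6), (2,7), (3,10), (4,9), (5,8); upper bound min(|L|,|R|) = min(5,5) = 5)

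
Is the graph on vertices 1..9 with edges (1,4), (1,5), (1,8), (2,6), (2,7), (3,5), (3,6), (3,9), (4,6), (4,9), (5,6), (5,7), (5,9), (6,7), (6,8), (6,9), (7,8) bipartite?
No (odd cycle of length 3: 6 -> 5 -> 3 -> 6)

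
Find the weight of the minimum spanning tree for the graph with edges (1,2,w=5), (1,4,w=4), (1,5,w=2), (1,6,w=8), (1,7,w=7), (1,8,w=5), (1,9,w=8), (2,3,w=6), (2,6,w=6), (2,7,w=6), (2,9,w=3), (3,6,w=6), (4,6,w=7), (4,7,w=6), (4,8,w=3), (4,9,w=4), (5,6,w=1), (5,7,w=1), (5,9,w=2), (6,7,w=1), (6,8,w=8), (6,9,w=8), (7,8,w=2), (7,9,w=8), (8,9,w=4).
20 (MST edges: (1,5,w=2), (2,3,w=6), (2,9,w=3), (4,8,w=3), (5,6,w=1), (5,7,w=1), (5,9,w=2), (7,8,w=2); sum of weights 2 + 6 + 3 + 3 + 1 + 1 + 2 + 2 = 20)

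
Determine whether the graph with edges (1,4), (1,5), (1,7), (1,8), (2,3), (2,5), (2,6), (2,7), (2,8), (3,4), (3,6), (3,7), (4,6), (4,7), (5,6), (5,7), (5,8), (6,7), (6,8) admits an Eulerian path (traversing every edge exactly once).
Yes (the graph is connected and exactly 2 vertices have odd degree: {2, 5}; any Eulerian path must start and end at those)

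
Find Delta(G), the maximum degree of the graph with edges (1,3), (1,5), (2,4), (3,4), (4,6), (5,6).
3 (attained at vertex 4)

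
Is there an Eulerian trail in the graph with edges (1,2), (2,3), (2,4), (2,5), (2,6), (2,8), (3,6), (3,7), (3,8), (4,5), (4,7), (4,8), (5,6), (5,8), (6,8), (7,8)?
Yes (the graph is connected and exactly 2 vertices have odd degree: {1, 7}; any Eulerian path must start and end at those)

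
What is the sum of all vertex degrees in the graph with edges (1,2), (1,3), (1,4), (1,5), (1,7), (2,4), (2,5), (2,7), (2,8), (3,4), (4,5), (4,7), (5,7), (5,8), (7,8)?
30 (handshake: sum of degrees = 2|E| = 2 x 15 = 30)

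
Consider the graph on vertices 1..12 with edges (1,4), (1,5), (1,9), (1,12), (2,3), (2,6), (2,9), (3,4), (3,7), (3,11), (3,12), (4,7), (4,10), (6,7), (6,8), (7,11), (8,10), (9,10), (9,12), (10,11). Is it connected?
Yes (BFS from 1 visits [1, 4, 5, 9, 12, 3, 7, 10, 2, 11, 6, 8] — all 12 vertices reached)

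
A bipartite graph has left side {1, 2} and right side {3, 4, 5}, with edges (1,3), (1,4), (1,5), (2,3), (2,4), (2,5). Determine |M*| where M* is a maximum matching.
2 (matching: (1,5), (2,4); upper bound min(|L|,|R|) = min(2,3) = 2)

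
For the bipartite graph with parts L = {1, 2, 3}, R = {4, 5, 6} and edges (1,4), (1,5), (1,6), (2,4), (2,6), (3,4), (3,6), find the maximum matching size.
3 (matching: (1,5), (2,6), (3,4); upper bound min(|L|,|R|) = min(3,3) = 3)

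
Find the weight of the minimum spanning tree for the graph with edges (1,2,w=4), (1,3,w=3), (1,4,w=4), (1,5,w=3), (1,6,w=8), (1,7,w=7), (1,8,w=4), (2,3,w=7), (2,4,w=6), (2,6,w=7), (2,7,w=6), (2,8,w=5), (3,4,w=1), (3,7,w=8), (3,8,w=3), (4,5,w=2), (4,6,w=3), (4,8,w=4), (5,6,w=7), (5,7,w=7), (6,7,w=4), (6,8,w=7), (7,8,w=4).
20 (MST edges: (1,2,w=4), (1,5,w=3), (3,4,w=1), (3,8,w=3), (4,5,w=2), (4,6,w=3), (6,7,w=4); sum of weights 4 + 3 + 1 + 3 + 2 + 3 + 4 = 20)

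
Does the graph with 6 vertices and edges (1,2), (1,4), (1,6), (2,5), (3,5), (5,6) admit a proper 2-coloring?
Yes. Partition: {1, 5}, {2, 3, 4, 6}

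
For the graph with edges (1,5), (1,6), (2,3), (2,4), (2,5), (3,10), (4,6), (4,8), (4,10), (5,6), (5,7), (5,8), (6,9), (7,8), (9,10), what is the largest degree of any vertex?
5 (attained at vertex 5)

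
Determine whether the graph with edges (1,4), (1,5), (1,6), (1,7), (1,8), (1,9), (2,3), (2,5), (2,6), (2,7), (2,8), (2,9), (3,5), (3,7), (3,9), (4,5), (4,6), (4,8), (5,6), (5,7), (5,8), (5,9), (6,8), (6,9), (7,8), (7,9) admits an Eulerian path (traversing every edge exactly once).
Yes — and in fact it has an Eulerian circuit (the graph is connected and all 9 vertices have even degree)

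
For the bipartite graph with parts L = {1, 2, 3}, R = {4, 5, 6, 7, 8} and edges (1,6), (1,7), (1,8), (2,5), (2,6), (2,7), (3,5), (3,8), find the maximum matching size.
3 (matching: (1,6), (2,7), (3,8); upper bound min(|L|,|R|) = min(3,5) = 3)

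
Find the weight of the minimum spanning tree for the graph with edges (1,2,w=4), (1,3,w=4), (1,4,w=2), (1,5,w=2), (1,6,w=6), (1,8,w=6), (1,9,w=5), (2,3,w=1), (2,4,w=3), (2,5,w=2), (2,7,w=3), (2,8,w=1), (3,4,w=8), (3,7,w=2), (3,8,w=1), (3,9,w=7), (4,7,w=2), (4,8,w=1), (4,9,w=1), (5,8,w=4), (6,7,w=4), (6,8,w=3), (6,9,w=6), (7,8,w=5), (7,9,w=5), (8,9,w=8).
13 (MST edges: (1,4,w=2), (1,5,w=2), (2,3,w=1), (2,8,w=1), (3,7,w=2), (4,8,w=1), (4,9,w=1), (6,8,w=3); sum of weights 2 + 2 + 1 + 1 + 2 + 1 + 1 + 3 = 13)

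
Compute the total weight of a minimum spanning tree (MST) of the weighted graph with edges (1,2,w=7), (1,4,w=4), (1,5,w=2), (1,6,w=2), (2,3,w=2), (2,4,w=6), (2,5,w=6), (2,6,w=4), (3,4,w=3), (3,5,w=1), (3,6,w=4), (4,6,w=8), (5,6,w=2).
10 (MST edges: (1,5,w=2), (1,6,w=2), (2,3,w=2), (3,4,w=3), (3,5,w=1); sum of weights 2 + 2 + 2 + 3 + 1 = 10)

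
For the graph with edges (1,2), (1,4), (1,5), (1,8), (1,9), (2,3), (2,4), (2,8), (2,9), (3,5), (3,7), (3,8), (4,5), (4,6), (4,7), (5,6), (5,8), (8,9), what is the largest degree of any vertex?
5 (attained at vertices 1, 2, 4, 5, 8)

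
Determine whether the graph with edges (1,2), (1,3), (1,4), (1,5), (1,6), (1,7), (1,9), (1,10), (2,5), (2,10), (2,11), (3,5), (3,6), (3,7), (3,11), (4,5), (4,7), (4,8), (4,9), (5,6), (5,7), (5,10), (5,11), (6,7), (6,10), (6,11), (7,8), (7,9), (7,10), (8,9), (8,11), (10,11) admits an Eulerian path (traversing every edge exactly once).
Yes (the graph is connected and exactly 2 vertices have odd degree: {3, 4}; any Eulerian path must start and end at those)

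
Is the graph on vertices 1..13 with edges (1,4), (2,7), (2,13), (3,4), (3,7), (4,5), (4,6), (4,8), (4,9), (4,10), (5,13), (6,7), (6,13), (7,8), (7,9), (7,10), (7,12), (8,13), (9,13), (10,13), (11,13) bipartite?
Yes. Partition: {1, 2, 3, 5, 6, 8, 9, 10, 11, 12}, {4, 7, 13}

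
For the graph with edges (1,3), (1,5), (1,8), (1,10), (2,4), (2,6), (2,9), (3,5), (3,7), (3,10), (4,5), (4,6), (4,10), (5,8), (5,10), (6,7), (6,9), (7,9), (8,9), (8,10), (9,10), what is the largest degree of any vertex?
6 (attained at vertex 10)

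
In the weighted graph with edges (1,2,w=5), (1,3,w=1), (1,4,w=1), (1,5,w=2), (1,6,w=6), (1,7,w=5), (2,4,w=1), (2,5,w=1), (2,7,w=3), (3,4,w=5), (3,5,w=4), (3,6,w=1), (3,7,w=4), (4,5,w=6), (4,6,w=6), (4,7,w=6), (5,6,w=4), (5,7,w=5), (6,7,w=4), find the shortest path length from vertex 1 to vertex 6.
2 (path: 1 -> 3 -> 6; weights 1 + 1 = 2)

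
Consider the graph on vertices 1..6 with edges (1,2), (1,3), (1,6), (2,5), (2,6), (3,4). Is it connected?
Yes (BFS from 1 visits [1, 2, 3, 6, 5, 4] — all 6 vertices reached)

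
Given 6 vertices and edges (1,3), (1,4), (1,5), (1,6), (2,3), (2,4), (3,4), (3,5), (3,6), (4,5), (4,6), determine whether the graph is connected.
Yes (BFS from 1 visits [1, 3, 4, 5, 6, 2] — all 6 vertices reached)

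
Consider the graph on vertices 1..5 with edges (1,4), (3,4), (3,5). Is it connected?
No, it has 2 components: {1, 3, 4, 5}, {2}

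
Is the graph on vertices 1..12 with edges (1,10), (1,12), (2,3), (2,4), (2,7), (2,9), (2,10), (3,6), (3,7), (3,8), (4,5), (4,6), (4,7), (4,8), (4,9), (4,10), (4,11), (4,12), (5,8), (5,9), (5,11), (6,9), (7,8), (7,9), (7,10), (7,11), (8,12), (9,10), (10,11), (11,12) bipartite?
No (odd cycle of length 3: 7 -> 10 -> 9 -> 7)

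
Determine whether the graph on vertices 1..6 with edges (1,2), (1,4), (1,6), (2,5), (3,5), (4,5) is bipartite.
Yes. Partition: {1, 5}, {2, 3, 4, 6}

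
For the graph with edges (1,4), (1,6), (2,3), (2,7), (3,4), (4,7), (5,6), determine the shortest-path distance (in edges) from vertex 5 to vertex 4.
3 (path: 5 -> 6 -> 1 -> 4, 3 edges)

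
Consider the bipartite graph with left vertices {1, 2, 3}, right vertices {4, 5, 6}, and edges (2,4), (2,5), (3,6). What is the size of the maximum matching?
2 (matching: (2,5), (3,6); upper bound min(|L|,|R|) = min(3,3) = 3)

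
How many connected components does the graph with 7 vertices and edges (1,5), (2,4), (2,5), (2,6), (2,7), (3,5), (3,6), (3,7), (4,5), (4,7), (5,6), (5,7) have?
1 (components: {1, 2, 3, 4, 5, 6, 7})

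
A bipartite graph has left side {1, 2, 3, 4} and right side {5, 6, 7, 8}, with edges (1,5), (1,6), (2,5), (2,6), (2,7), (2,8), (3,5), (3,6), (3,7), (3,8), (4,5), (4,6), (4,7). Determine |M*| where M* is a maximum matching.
4 (matching: (1,6), (2,8), (3,7), (4,5); upper bound min(|L|,|R|) = min(4,4) = 4)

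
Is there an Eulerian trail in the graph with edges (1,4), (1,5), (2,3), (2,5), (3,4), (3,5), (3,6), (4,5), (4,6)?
Yes — and in fact it has an Eulerian circuit (the graph is connected and all 6 vertices have even degree)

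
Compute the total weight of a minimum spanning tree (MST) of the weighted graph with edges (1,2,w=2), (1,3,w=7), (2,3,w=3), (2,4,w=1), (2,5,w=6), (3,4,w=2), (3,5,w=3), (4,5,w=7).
8 (MST edges: (1,2,w=2), (2,4,w=1), (3,4,w=2), (3,5,w=3); sum of weights 2 + 1 + 2 + 3 = 8)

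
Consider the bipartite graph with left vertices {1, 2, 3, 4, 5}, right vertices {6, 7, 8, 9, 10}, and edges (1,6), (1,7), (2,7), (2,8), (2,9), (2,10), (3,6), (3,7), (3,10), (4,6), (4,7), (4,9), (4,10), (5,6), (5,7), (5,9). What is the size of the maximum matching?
5 (matching: (1,7), (2,8), (3,10), (4,9), (5,6); upper bound min(|L|,|R|) = min(5,5) = 5)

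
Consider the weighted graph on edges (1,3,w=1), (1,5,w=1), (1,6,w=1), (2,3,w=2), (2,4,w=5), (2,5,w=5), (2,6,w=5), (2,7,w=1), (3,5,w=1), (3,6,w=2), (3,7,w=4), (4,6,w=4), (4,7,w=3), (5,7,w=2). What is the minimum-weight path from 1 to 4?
5 (path: 1 -> 6 -> 4; weights 1 + 4 = 5)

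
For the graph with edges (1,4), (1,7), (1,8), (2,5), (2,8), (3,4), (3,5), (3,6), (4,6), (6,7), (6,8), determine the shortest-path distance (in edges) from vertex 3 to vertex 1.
2 (path: 3 -> 4 -> 1, 2 edges)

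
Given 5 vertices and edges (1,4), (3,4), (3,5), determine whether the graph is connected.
No, it has 2 components: {1, 3, 4, 5}, {2}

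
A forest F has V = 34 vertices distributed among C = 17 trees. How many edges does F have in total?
17 (Each of the 17 component trees on V_i vertices has V_i - 1 edges; summing gives V - C = 34 - 17 = 17)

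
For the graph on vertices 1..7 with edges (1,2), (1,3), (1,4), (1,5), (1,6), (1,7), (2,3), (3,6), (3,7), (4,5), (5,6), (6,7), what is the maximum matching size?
3 (matching: (1,3), (4,5), (6,7); upper bound floor(n/2) = floor(7/2) = 3)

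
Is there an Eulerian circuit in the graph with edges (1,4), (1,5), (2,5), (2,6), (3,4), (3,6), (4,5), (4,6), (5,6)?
Yes (the graph is connected and all 6 vertices have even degree)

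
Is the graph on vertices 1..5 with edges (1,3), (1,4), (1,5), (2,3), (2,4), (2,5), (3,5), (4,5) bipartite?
No (odd cycle of length 3: 3 -> 1 -> 5 -> 3)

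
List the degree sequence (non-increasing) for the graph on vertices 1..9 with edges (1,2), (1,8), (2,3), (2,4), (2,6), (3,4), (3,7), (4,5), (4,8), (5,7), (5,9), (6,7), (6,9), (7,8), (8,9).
[4, 4, 4, 4, 3, 3, 3, 3, 2] (degrees: deg(1)=2, deg(2)=4, deg(3)=3, deg(4)=4, deg(5)=3, deg(6)=3, deg(7)=4, deg(8)=4, deg(9)=3)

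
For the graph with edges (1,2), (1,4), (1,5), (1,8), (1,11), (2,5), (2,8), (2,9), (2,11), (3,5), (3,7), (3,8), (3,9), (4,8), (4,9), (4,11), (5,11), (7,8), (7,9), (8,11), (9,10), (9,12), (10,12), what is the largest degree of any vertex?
6 (attained at vertices 8, 9)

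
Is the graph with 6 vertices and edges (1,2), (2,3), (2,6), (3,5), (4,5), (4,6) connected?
Yes (BFS from 1 visits [1, 2, 3, 6, 5, 4] — all 6 vertices reached)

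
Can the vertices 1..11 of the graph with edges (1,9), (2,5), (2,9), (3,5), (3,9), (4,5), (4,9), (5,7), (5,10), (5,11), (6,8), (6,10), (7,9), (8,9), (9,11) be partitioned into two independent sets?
Yes. Partition: {1, 2, 3, 4, 7, 8, 10, 11}, {5, 6, 9}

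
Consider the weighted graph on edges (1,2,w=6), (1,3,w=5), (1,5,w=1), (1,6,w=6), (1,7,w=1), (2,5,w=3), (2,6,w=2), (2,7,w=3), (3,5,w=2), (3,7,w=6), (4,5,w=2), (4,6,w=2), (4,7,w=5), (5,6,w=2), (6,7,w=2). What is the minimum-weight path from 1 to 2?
4 (path: 1 -> 5 -> 2; weights 1 + 3 = 4)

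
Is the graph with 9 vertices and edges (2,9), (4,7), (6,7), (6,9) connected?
No, it has 5 components: {1}, {2, 4, 6, 7, 9}, {3}, {5}, {8}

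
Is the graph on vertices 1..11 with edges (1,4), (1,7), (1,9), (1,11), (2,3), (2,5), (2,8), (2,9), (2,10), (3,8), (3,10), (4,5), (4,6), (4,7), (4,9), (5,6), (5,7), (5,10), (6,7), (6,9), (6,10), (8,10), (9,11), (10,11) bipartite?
No (odd cycle of length 3: 11 -> 1 -> 9 -> 11)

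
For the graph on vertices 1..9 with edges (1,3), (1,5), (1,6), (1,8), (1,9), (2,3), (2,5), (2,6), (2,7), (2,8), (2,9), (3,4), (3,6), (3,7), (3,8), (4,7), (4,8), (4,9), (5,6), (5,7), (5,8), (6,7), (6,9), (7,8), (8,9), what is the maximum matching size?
4 (matching: (1,5), (3,4), (6,9), (7,8); upper bound floor(n/2) = floor(9/2) = 4)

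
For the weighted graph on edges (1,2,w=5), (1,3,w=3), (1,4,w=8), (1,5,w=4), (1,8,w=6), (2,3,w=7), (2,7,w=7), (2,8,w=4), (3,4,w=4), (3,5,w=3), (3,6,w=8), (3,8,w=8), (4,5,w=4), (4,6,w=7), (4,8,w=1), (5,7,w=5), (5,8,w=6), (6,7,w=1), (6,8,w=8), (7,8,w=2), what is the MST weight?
18 (MST edges: (1,3,w=3), (2,8,w=4), (3,4,w=4), (3,5,w=3), (4,8,w=1), (6,7,w=1), (7,8,w=2); sum of weights 3 + 4 + 4 + 3 + 1 + 1 + 2 = 18)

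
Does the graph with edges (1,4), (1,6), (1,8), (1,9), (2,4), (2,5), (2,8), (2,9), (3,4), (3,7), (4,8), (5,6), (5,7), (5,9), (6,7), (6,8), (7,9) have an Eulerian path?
Yes — and in fact it has an Eulerian circuit (the graph is connected and all 9 vertices have even degree)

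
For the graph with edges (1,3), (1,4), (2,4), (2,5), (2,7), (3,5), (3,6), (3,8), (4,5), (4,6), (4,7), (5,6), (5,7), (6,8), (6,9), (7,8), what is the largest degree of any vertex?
5 (attained at vertices 4, 5, 6)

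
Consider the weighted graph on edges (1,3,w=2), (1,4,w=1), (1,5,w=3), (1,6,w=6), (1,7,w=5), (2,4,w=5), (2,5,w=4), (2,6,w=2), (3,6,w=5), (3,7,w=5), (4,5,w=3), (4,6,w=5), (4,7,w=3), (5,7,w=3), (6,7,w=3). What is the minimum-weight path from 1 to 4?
1 (path: 1 -> 4; weights 1 = 1)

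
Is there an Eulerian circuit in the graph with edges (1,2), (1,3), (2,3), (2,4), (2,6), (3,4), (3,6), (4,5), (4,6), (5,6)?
Yes (the graph is connected and all 6 vertices have even degree)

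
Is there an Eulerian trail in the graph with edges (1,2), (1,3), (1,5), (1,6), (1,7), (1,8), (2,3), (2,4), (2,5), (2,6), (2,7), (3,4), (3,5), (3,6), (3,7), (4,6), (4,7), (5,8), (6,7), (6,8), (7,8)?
Yes — and in fact it has an Eulerian circuit (the graph is connected and all 8 vertices have even degree)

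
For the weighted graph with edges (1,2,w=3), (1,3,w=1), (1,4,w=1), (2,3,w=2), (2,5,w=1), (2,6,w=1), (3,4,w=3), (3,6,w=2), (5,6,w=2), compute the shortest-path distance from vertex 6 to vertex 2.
1 (path: 6 -> 2; weights 1 = 1)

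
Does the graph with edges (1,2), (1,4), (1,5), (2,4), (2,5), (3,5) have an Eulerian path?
No (4 vertices have odd degree: {1, 2, 3, 5}; Eulerian path requires 0 or 2)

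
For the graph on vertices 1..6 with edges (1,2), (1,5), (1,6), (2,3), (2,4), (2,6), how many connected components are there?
1 (components: {1, 2, 3, 4, 5, 6})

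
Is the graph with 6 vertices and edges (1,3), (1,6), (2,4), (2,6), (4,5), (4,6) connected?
Yes (BFS from 1 visits [1, 3, 6, 2, 4, 5] — all 6 vertices reached)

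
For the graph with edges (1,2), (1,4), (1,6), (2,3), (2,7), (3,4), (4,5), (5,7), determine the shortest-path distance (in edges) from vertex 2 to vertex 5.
2 (path: 2 -> 7 -> 5, 2 edges)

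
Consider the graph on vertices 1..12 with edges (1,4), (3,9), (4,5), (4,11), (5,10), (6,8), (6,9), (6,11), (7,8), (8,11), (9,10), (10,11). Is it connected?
No, it has 3 components: {1, 3, 4, 5, 6, 7, 8, 9, 10, 11}, {2}, {12}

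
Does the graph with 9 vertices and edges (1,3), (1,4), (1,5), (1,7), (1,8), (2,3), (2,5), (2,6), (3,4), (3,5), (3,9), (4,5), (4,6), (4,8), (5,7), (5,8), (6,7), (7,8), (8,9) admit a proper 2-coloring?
No (odd cycle of length 3: 3 -> 1 -> 4 -> 3)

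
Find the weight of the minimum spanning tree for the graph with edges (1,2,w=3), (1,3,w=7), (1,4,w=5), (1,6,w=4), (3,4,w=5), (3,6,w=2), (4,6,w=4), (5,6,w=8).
21 (MST edges: (1,2,w=3), (1,6,w=4), (3,6,w=2), (4,6,w=4), (5,6,w=8); sum of weights 3 + 4 + 2 + 4 + 8 = 21)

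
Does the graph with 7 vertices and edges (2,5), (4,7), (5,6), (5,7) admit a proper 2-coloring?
Yes. Partition: {1, 2, 3, 6, 7}, {4, 5}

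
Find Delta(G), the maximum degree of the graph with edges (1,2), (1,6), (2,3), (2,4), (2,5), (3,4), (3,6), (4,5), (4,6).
4 (attained at vertices 2, 4)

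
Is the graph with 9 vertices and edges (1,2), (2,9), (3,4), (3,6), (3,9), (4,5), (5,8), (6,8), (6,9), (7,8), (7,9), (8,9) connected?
Yes (BFS from 1 visits [1, 2, 9, 3, 6, 7, 8, 4, 5] — all 9 vertices reached)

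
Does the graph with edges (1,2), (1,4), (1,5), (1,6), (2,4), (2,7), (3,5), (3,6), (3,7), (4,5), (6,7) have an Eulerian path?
No (6 vertices have odd degree: {2, 3, 4, 5, 6, 7}; Eulerian path requires 0 or 2)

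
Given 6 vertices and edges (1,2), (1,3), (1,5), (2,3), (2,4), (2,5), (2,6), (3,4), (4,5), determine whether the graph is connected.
Yes (BFS from 1 visits [1, 2, 3, 5, 4, 6] — all 6 vertices reached)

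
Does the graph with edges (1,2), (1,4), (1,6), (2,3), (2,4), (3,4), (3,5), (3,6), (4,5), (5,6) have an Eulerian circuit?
No (4 vertices have odd degree: {1, 2, 5, 6}; Eulerian circuit requires 0)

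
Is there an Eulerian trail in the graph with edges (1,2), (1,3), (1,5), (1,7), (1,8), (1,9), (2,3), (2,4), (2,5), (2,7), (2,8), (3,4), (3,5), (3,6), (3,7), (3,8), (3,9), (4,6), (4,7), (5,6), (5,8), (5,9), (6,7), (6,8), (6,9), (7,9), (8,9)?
Yes — and in fact it has an Eulerian circuit (the graph is connected and all 9 vertices have even degree)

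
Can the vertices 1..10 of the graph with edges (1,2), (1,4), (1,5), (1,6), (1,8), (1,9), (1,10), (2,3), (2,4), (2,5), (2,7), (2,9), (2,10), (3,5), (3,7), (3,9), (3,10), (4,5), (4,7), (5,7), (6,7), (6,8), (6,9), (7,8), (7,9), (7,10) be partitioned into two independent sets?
No (odd cycle of length 3: 8 -> 1 -> 6 -> 8)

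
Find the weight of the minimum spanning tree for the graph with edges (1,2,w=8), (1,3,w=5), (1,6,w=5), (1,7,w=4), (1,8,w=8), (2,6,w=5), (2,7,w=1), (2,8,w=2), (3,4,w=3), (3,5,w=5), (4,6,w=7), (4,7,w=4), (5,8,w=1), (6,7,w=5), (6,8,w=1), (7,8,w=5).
16 (MST edges: (1,7,w=4), (2,7,w=1), (2,8,w=2), (3,4,w=3), (4,7,w=4), (5,8,w=1), (6,8,w=1); sum of weights 4 + 1 + 2 + 3 + 4 + 1 + 1 = 16)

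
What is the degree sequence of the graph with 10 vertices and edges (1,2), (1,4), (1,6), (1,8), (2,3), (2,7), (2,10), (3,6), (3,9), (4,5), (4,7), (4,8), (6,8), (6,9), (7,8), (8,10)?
[5, 4, 4, 4, 4, 3, 3, 2, 2, 1] (degrees: deg(1)=4, deg(2)=4, deg(3)=3, deg(4)=4, deg(5)=1, deg(6)=4, deg(7)=3, deg(8)=5, deg(9)=2, deg(10)=2)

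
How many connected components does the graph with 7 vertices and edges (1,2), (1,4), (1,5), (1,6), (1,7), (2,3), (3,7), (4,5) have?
1 (components: {1, 2, 3, 4, 5, 6, 7})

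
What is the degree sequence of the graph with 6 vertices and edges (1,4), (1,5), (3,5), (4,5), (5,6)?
[4, 2, 2, 1, 1, 0] (degrees: deg(1)=2, deg(2)=0, deg(3)=1, deg(4)=2, deg(5)=4, deg(6)=1)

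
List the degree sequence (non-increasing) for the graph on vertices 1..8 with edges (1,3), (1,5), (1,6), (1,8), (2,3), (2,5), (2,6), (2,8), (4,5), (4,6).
[4, 4, 3, 3, 2, 2, 2, 0] (degrees: deg(1)=4, deg(2)=4, deg(3)=2, deg(4)=2, deg(5)=3, deg(6)=3, deg(7)=0, deg(8)=2)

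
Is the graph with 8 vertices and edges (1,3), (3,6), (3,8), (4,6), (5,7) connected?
No, it has 3 components: {1, 3, 4, 6, 8}, {2}, {5, 7}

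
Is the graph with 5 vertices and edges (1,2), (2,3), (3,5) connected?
No, it has 2 components: {1, 2, 3, 5}, {4}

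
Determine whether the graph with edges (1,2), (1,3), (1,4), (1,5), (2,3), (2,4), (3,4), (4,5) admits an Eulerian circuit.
No (2 vertices have odd degree: {2, 3}; Eulerian circuit requires 0)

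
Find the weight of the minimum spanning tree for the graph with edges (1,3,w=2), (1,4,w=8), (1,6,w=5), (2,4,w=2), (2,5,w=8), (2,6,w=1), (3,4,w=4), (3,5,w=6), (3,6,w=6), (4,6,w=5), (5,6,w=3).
12 (MST edges: (1,3,w=2), (2,4,w=2), (2,6,w=1), (3,4,w=4), (5,6,w=3); sum of weights 2 + 2 + 1 + 4 + 3 = 12)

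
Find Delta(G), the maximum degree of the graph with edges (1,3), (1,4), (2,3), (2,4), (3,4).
3 (attained at vertices 3, 4)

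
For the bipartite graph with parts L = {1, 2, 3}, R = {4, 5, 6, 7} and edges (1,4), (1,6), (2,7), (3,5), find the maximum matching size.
3 (matching: (1,6), (2,7), (3,5); upper bound min(|L|,|R|) = min(3,4) = 3)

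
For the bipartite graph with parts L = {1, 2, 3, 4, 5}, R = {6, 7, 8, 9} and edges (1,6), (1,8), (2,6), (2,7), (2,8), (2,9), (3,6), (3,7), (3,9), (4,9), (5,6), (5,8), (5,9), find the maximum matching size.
4 (matching: (1,8), (2,9), (3,7), (5,6); upper bound min(|L|,|R|) = min(5,4) = 4)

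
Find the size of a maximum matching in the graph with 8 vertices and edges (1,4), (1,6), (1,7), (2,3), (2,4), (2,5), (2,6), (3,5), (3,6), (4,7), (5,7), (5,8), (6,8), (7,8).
4 (matching: (1,7), (2,4), (3,5), (6,8); upper bound floor(n/2) = floor(8/2) = 4)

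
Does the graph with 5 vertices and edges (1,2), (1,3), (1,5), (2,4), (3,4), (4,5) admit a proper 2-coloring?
Yes. Partition: {1, 4}, {2, 3, 5}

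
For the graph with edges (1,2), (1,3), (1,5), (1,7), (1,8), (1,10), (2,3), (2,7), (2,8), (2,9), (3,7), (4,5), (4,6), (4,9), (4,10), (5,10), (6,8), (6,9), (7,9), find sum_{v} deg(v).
38 (handshake: sum of degrees = 2|E| = 2 x 19 = 38)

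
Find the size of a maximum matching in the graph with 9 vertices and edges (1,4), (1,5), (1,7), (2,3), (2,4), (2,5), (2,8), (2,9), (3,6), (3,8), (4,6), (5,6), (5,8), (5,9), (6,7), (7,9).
4 (matching: (1,7), (2,8), (3,6), (5,9); upper bound floor(n/2) = floor(9/2) = 4)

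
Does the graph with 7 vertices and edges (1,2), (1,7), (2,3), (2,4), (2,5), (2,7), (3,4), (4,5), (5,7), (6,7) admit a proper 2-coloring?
No (odd cycle of length 3: 7 -> 1 -> 2 -> 7)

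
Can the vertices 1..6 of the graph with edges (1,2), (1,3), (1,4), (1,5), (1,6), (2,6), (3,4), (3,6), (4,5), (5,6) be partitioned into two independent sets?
No (odd cycle of length 3: 4 -> 1 -> 3 -> 4)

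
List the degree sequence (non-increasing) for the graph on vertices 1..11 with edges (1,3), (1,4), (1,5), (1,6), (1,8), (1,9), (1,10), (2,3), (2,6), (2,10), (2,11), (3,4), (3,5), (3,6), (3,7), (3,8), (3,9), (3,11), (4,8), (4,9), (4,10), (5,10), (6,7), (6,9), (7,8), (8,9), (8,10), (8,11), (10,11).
[9, 7, 7, 6, 5, 5, 5, 4, 4, 3, 3] (degrees: deg(1)=7, deg(2)=4, deg(3)=9, deg(4)=5, deg(5)=3, deg(6)=5, deg(7)=3, deg(8)=7, deg(9)=5, deg(10)=6, deg(11)=4)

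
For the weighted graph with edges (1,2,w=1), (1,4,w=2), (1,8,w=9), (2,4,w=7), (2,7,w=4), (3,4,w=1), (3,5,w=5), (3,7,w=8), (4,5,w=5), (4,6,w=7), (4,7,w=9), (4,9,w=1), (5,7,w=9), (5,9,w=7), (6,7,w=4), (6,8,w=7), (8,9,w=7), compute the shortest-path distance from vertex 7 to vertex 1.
5 (path: 7 -> 2 -> 1; weights 4 + 1 = 5)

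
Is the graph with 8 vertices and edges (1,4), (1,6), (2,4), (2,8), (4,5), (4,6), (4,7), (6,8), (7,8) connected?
No, it has 2 components: {1, 2, 4, 5, 6, 7, 8}, {3}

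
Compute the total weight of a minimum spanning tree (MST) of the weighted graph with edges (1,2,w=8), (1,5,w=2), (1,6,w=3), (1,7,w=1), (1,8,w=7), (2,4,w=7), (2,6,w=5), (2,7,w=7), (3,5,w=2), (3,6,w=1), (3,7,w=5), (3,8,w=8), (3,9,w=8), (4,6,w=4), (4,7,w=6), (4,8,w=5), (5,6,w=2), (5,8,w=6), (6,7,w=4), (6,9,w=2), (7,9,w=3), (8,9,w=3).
20 (MST edges: (1,5,w=2), (1,7,w=1), (2,6,w=5), (3,5,w=2), (3,6,w=1), (4,6,w=4), (6,9,w=2), (8,9,w=3); sum of weights 2 + 1 + 5 + 2 + 1 + 4 + 2 + 3 = 20)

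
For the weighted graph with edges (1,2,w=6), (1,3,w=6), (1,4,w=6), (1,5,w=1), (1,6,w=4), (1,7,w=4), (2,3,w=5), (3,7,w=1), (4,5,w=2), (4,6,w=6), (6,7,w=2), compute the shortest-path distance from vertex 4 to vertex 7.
7 (path: 4 -> 5 -> 1 -> 7; weights 2 + 1 + 4 = 7)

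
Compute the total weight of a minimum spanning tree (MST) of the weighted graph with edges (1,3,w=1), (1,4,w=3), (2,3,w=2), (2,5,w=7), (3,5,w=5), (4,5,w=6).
11 (MST edges: (1,3,w=1), (1,4,w=3), (2,3,w=2), (3,5,w=5); sum of weights 1 + 3 + 2 + 5 = 11)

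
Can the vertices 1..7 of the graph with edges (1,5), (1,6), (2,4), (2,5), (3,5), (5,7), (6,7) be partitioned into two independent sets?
Yes. Partition: {1, 2, 3, 7}, {4, 5, 6}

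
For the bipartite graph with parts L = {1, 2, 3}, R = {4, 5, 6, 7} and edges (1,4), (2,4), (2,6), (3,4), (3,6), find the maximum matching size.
2 (matching: (1,4), (2,6); upper bound min(|L|,|R|) = min(3,4) = 3)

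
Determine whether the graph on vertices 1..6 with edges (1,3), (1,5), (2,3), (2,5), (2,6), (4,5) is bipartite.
Yes. Partition: {1, 2, 4}, {3, 5, 6}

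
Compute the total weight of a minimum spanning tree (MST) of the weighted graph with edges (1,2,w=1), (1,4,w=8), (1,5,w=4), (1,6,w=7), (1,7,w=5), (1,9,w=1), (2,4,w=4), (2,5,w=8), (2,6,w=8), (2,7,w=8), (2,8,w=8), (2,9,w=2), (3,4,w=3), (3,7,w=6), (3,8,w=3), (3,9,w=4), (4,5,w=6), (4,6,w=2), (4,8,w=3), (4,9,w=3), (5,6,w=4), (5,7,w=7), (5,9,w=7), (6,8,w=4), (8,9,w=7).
22 (MST edges: (1,2,w=1), (1,5,w=4), (1,7,w=5), (1,9,w=1), (3,4,w=3), (3,8,w=3), (4,6,w=2), (4,9,w=3); sum of weights 1 + 4 + 5 + 1 + 3 + 3 + 2 + 3 = 22)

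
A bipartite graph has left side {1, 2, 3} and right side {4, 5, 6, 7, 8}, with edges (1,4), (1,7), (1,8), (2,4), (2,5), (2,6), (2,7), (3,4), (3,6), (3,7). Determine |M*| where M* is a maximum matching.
3 (matching: (1,8), (2,7), (3,6); upper bound min(|L|,|R|) = min(3,5) = 3)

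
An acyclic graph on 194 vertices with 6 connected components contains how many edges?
188 (Each of the 6 component trees on V_i vertices has V_i - 1 edges; summing gives V - C = 194 - 6 = 188)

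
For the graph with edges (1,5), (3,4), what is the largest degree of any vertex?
1 (attained at vertices 1, 3, 4, 5)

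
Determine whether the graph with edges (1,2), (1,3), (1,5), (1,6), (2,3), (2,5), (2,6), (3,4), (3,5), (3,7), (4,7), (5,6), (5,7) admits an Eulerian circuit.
No (4 vertices have odd degree: {3, 5, 6, 7}; Eulerian circuit requires 0)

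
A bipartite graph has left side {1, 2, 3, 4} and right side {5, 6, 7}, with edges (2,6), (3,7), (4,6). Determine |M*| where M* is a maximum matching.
2 (matching: (2,6), (3,7); upper bound min(|L|,|R|) = min(4,3) = 3)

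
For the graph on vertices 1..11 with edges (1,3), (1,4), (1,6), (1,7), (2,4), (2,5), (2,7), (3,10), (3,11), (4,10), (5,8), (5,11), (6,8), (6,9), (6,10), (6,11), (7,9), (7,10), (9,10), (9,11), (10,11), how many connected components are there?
1 (components: {1, 2, 3, 4, 5, 6, 7, 8, 9, 10, 11})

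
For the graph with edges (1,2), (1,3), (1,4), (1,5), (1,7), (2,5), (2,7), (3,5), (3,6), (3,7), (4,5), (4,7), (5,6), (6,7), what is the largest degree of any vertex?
5 (attained at vertices 1, 5, 7)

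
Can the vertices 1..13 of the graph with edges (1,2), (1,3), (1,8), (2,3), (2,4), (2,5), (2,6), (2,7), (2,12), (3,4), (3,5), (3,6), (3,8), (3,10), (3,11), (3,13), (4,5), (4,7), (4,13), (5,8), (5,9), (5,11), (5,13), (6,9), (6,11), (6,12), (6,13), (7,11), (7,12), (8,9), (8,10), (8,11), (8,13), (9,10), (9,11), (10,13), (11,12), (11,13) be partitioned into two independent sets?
No (odd cycle of length 3: 3 -> 1 -> 2 -> 3)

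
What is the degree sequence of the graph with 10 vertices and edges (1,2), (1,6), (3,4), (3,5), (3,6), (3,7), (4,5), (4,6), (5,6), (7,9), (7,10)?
[4, 4, 3, 3, 3, 2, 1, 1, 1, 0] (degrees: deg(1)=2, deg(2)=1, deg(3)=4, deg(4)=3, deg(5)=3, deg(6)=4, deg(7)=3, deg(8)=0, deg(9)=1, deg(10)=1)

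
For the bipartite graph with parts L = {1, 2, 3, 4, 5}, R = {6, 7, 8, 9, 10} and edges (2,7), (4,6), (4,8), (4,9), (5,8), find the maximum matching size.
3 (matching: (2,7), (4,9), (5,8); upper bound min(|L|,|R|) = min(5,5) = 5)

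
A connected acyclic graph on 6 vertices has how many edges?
5 (A tree on V vertices has V - 1 edges, so 6 - 1 = 5)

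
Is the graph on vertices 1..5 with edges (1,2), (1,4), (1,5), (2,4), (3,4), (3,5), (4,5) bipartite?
No (odd cycle of length 3: 4 -> 1 -> 2 -> 4)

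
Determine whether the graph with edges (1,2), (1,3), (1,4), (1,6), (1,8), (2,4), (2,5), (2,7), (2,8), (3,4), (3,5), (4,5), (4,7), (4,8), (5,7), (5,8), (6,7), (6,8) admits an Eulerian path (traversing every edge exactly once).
No (6 vertices have odd degree: {1, 2, 3, 5, 6, 8}; Eulerian path requires 0 or 2)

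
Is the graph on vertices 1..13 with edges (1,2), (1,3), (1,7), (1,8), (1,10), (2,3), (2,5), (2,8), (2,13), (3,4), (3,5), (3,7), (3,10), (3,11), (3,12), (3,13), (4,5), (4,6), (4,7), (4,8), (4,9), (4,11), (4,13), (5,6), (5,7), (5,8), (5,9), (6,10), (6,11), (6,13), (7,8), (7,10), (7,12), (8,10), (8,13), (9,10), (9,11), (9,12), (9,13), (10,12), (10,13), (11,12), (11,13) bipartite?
No (odd cycle of length 3: 10 -> 1 -> 3 -> 10)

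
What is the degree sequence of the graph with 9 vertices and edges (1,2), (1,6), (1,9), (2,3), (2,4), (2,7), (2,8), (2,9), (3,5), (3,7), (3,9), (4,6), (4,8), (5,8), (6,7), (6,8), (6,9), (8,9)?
[6, 5, 5, 5, 4, 3, 3, 3, 2] (degrees: deg(1)=3, deg(2)=6, deg(3)=4, deg(4)=3, deg(5)=2, deg(6)=5, deg(7)=3, deg(8)=5, deg(9)=5)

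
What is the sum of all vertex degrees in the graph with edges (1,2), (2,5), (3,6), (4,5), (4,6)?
10 (handshake: sum of degrees = 2|E| = 2 x 5 = 10)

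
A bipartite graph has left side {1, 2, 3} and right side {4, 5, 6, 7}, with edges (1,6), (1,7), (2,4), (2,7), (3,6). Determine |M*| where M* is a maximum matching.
3 (matching: (1,7), (2,4), (3,6); upper bound min(|L|,|R|) = min(3,4) = 3)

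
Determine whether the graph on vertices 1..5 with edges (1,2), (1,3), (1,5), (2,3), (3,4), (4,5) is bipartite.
No (odd cycle of length 3: 3 -> 1 -> 2 -> 3)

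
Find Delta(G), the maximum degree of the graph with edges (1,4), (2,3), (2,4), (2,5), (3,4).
3 (attained at vertices 2, 4)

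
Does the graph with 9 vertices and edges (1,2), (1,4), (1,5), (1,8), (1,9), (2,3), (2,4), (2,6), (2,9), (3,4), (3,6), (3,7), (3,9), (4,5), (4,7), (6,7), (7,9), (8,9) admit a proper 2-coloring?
No (odd cycle of length 3: 9 -> 1 -> 8 -> 9)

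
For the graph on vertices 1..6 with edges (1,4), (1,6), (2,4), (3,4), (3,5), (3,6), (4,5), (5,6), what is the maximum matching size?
3 (matching: (1,6), (2,4), (3,5); upper bound floor(n/2) = floor(6/2) = 3)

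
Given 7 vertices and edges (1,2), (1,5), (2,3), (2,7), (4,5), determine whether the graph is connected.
No, it has 2 components: {1, 2, 3, 4, 5, 7}, {6}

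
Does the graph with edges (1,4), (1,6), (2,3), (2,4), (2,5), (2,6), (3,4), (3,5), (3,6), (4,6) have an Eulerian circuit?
Yes (the graph is connected and all 6 vertices have even degree)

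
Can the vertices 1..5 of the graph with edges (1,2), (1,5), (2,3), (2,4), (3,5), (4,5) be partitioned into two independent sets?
Yes. Partition: {1, 3, 4}, {2, 5}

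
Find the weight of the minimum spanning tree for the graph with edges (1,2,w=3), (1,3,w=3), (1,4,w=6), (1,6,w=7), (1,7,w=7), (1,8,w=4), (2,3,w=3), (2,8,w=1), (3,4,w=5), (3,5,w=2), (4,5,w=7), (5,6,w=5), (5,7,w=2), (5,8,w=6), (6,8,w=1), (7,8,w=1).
15 (MST edges: (1,2,w=3), (2,8,w=1), (3,4,w=5), (3,5,w=2), (5,7,w=2), (6,8,w=1), (7,8,w=1); sum of weights 3 + 1 + 5 + 2 + 2 + 1 + 1 = 15)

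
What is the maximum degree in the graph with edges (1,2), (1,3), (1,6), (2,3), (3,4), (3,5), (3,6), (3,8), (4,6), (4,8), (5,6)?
6 (attained at vertex 3)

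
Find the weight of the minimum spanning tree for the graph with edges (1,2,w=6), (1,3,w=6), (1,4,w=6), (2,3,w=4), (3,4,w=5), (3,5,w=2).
17 (MST edges: (1,2,w=6), (2,3,w=4), (3,4,w=5), (3,5,w=2); sum of weights 6 + 4 + 5 + 2 = 17)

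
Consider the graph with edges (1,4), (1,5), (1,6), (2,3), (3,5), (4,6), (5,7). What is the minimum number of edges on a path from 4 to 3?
3 (path: 4 -> 1 -> 5 -> 3, 3 edges)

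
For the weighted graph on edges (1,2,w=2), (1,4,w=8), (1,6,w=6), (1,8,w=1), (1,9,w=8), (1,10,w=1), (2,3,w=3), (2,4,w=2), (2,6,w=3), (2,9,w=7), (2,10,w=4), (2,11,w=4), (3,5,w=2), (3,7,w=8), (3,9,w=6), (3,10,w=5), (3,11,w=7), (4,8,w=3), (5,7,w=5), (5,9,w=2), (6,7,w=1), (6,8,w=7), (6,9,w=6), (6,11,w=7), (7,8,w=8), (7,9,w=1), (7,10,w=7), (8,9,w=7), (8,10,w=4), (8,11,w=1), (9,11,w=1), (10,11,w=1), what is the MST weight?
14 (MST edges: (1,2,w=2), (1,8,w=1), (1,10,w=1), (2,4,w=2), (3,5,w=2), (5,9,w=2), (6,7,w=1), (7,9,w=1), (8,11,w=1), (9,11,w=1); sum of weights 2 + 1 + 1 + 2 + 2 + 2 + 1 + 1 + 1 + 1 = 14)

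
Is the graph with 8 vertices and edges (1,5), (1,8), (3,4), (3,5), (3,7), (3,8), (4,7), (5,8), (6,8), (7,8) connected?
No, it has 2 components: {1, 3, 4, 5, 6, 7, 8}, {2}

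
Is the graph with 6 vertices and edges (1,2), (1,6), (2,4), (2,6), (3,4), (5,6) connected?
Yes (BFS from 1 visits [1, 2, 6, 4, 5, 3] — all 6 vertices reached)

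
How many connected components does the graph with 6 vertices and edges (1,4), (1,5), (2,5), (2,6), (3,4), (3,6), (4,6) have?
1 (components: {1, 2, 3, 4, 5, 6})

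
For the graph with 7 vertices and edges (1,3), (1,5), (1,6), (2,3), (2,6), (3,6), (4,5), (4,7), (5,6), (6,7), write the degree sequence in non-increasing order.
[5, 3, 3, 3, 2, 2, 2] (degrees: deg(1)=3, deg(2)=2, deg(3)=3, deg(4)=2, deg(5)=3, deg(6)=5, deg(7)=2)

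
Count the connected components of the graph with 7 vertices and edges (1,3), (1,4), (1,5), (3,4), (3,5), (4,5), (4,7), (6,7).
2 (components: {1, 3, 4, 5, 6, 7}, {2})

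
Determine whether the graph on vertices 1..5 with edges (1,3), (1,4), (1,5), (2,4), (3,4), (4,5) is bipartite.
No (odd cycle of length 3: 3 -> 1 -> 4 -> 3)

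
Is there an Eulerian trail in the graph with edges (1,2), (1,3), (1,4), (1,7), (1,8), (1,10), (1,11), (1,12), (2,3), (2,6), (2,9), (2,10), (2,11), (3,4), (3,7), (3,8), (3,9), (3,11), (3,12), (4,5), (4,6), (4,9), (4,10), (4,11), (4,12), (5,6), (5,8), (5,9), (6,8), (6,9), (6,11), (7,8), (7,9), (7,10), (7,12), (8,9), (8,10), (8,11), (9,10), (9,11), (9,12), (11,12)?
Yes — and in fact it has an Eulerian circuit (the graph is connected and all 12 vertices have even degree)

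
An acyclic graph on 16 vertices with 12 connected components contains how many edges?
4 (Each of the 12 component trees on V_i vertices has V_i - 1 edges; summing gives V - C = 16 - 12 = 4)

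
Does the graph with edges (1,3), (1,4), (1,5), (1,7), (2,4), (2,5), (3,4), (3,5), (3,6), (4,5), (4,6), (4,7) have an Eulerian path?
Yes — and in fact it has an Eulerian circuit (the graph is connected and all 7 vertices have even degree)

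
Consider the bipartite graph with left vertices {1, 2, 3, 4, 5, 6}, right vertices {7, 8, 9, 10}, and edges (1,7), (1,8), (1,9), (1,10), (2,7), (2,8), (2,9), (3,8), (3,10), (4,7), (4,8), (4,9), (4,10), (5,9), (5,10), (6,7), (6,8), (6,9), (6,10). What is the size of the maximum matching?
4 (matching: (1,10), (2,9), (3,8), (4,7); upper bound min(|L|,|R|) = min(6,4) = 4)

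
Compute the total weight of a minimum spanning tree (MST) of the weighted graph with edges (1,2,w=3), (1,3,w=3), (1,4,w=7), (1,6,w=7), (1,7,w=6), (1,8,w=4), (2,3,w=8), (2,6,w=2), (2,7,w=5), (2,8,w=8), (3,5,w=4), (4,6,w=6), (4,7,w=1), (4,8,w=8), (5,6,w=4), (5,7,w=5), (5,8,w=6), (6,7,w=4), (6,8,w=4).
21 (MST edges: (1,2,w=3), (1,3,w=3), (1,8,w=4), (2,6,w=2), (3,5,w=4), (4,7,w=1), (6,7,w=4); sum of weights 3 + 3 + 4 + 2 + 4 + 1 + 4 = 21)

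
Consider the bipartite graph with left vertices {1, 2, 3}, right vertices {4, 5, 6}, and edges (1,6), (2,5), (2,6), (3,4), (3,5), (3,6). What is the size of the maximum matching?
3 (matching: (1,6), (2,5), (3,4); upper bound min(|L|,|R|) = min(3,3) = 3)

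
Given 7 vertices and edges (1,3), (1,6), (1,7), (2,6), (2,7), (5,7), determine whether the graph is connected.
No, it has 2 components: {1, 2, 3, 5, 6, 7}, {4}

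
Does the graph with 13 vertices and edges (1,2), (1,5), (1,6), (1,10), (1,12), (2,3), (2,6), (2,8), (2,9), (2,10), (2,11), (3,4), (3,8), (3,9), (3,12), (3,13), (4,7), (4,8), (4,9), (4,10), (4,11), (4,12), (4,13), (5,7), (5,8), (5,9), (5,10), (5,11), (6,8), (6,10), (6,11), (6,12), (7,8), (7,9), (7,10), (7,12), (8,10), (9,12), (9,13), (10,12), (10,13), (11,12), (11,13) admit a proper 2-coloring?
No (odd cycle of length 3: 2 -> 1 -> 6 -> 2)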